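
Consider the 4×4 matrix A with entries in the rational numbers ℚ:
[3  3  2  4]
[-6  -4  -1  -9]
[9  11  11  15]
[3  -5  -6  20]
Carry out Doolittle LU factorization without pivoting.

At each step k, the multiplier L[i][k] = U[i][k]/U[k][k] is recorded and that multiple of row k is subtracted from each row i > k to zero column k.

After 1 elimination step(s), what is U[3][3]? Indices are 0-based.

[col 0] pivot 3
  R1 -= -2*R0 → (0, 2, 3, -1)  (L[1][0] := -2)
  R2 -= 3*R0 → (0, 2, 5, 3)  (L[2][0] := 3)
  R3 -= 1*R0 → (0, -8, -8, 16)  (L[3][0] := 1)

U[3][3] = 16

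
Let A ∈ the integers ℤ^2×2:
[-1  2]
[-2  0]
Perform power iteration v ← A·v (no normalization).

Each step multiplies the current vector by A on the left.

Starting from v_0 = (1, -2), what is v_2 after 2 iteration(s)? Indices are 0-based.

v_0 = (1, -2).
v_1 = A·v_0 = (-5, -2).
v_2 = A·v_1 = (1, 10).

v_2 = (1, 10)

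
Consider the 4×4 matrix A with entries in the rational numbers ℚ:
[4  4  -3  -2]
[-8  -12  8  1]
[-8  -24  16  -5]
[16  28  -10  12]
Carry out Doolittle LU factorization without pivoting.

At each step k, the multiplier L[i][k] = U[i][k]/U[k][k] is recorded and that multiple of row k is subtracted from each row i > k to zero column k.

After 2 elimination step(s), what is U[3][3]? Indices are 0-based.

k=0: U[0][0]=4
  eliminate (1,0): mult=-2, new row 1: (0, -4, 2, -3); set L[1][0]=-2
  eliminate (2,0): mult=-2, new row 2: (0, -16, 10, -9); set L[2][0]=-2
  eliminate (3,0): mult=4, new row 3: (0, 12, 2, 20); set L[3][0]=4
k=1: U[1][1]=-4
  eliminate (2,1): mult=4, new row 2: (0, 0, 2, 3); set L[2][1]=4
  eliminate (3,1): mult=-3, new row 3: (0, 0, 8, 11); set L[3][1]=-3

U[3][3] = 11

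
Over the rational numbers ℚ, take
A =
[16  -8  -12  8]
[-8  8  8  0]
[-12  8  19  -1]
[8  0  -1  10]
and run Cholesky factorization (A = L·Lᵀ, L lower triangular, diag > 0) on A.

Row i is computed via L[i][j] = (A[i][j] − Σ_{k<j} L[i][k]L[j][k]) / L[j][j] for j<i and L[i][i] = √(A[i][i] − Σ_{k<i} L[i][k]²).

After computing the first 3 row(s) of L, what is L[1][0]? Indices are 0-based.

Step 1: L[0][0] = √(16) = 4.
  L[1][0] = (-8) / L[0][0] = -2.
Step 2: L[1][1] = √(4) = 2.
  L[2][0] = (-12) / L[0][0] = -3.
  L[2][1] = (2) / L[1][1] = 1.
Step 3: L[2][2] = √(9) = 3.

L[1][0] = -2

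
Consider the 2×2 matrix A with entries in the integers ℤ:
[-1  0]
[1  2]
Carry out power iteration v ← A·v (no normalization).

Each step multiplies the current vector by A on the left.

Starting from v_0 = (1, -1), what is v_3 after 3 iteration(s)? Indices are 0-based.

v_3 = (-1, -5)

v_0 = (1, -1).
v_1 = A·v_0 = (-1, -1).
v_2 = A·v_1 = (1, -3).
v_3 = A·v_2 = (-1, -5).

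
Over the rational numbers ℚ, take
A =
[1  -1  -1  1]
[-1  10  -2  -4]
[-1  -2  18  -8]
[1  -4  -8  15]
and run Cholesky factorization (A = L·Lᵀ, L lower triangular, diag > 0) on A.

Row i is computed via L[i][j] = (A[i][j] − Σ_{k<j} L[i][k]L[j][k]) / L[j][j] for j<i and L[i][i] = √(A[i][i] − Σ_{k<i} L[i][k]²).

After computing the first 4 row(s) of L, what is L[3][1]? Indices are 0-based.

L[3][1] = -1

Step 1: L[0][0] = √(1) = 1.
  L[1][0] = (-1) / L[0][0] = -1.
Step 2: L[1][1] = √(9) = 3.
  L[2][0] = (-1) / L[0][0] = -1.
  L[2][1] = (-3) / L[1][1] = -1.
Step 3: L[2][2] = √(16) = 4.
  L[3][0] = (1) / L[0][0] = 1.
  L[3][1] = (-3) / L[1][1] = -1.
  L[3][2] = (-8) / L[2][2] = -2.
Step 4: L[3][3] = √(9) = 3.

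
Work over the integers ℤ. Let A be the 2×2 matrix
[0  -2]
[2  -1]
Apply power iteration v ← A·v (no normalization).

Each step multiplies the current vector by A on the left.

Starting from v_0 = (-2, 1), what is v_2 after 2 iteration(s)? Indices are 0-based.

v_0 = (-2, 1).
v_1 = A·v_0 = (-2, -5).
v_2 = A·v_1 = (10, 1).

v_2 = (10, 1)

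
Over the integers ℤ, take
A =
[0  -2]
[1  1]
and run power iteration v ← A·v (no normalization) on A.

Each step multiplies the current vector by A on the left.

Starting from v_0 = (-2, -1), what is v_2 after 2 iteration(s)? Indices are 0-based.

v_0 = (-2, -1).
v_1 = A·v_0 = (2, -3).
v_2 = A·v_1 = (6, -1).

v_2 = (6, -1)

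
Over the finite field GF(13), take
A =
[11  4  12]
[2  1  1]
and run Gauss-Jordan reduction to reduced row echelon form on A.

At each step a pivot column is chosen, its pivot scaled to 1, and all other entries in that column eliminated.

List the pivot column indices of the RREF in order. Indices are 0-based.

pivot columns: 0, 1

step 1: normalize row 0 (÷11) = (1, 11, 7)
  row 1: subtract 2×row0 = (0, 5, 0)
step 2: normalize row 1 (÷5) = (0, 1, 0)
  row 0: subtract 11×row1 = (1, 0, 7)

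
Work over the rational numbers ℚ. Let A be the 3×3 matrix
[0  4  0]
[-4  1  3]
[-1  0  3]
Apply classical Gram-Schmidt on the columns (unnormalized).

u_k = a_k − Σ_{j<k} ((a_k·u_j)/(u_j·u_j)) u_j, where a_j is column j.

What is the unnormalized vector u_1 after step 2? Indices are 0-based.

u_1 = (4, 1/17, -4/17)

Step 1: u_0 = a_0 = (0, -4, -1).
Step 2: u_1 = a_1 − (-4/17)·u_0 = (4, 1/17, -4/17).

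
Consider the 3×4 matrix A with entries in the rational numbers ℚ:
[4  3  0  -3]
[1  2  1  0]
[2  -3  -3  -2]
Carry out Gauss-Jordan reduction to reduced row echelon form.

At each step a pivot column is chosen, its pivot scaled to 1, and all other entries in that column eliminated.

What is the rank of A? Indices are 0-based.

rank = 3

step 1: normalize row 0 (÷4) = (1, 3/4, 0, -3/4)
  row 1: subtract 1×row0 = (0, 5/4, 1, 3/4)
  row 2: subtract 2×row0 = (0, -9/2, -3, -1/2)
step 2: normalize row 1 (÷5/4) = (0, 1, 4/5, 3/5)
  row 0: subtract 3/4×row1 = (1, 0, -3/5, -6/5)
  row 2: subtract -9/2×row1 = (0, 0, 3/5, 11/5)
step 3: normalize row 2 (÷3/5) = (0, 0, 1, 11/3)
  row 0: subtract -3/5×row2 = (1, 0, 0, 1)
  row 1: subtract 4/5×row2 = (0, 1, 0, -7/3)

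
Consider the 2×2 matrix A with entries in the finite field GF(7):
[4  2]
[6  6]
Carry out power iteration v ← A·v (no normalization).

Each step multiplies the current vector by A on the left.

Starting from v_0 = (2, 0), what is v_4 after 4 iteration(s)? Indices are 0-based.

v_0 = (2, 0).
v_1 = A·v_0 = (1, 5).
v_2 = A·v_1 = (0, 1).
v_3 = A·v_2 = (2, 6).
v_4 = A·v_3 = (6, 6).

v_4 = (6, 6)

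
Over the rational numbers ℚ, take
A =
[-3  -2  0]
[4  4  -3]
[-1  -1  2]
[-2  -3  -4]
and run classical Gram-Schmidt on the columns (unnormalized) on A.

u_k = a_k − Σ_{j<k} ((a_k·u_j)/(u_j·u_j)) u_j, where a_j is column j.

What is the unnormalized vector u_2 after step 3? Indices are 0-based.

u_2 = (-138/59, -145/59, 110/59, -138/59)

Step 1: u_0 = a_0 = (-3, 4, -1, -2).
Step 2: u_1 = a_1 − (29/30)·u_0 = (9/10, 2/15, -1/30, -16/15).
Step 3: u_2 = a_2 − (-1/5)·u_0 − (114/59)·u_1 = (-138/59, -145/59, 110/59, -138/59).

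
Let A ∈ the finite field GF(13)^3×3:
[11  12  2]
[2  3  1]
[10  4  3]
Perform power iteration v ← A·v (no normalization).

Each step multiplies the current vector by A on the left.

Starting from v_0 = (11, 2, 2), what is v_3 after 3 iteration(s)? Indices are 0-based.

v_0 = (11, 2, 2).
v_1 = A·v_0 = (6, 4, 7).
v_2 = A·v_1 = (11, 5, 6).
v_3 = A·v_2 = (11, 4, 5).

v_3 = (11, 4, 5)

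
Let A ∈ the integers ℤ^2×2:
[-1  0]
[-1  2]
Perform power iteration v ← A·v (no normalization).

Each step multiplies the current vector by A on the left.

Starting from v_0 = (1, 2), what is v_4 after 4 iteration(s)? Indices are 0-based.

v_0 = (1, 2).
v_1 = A·v_0 = (-1, 3).
v_2 = A·v_1 = (1, 7).
v_3 = A·v_2 = (-1, 13).
v_4 = A·v_3 = (1, 27).

v_4 = (1, 27)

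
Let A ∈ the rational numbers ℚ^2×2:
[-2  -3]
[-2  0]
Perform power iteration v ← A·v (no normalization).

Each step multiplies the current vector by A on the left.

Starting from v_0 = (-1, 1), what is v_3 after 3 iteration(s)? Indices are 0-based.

v_0 = (-1, 1).
v_1 = A·v_0 = (-1, 2).
v_2 = A·v_1 = (-4, 2).
v_3 = A·v_2 = (2, 8).

v_3 = (2, 8)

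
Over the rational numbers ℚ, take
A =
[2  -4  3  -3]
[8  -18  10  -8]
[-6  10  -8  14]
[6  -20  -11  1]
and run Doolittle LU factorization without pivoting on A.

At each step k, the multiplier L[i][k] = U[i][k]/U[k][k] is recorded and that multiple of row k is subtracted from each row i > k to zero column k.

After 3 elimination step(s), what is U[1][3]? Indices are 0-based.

[col 0] pivot 2
  R1 -= 4*R0 → (0, -2, -2, 4)  (L[1][0] := 4)
  R2 -= -3*R0 → (0, -2, 1, 5)  (L[2][0] := -3)
  R3 -= 3*R0 → (0, -8, -20, 10)  (L[3][0] := 3)
[col 1] pivot -2
  R2 -= 1*R1 → (0, 0, 3, 1)  (L[2][1] := 1)
  R3 -= 4*R1 → (0, 0, -12, -6)  (L[3][1] := 4)
[col 2] pivot 3
  R3 -= -4*R2 → (0, 0, 0, -2)  (L[3][2] := -4)

U[1][3] = 4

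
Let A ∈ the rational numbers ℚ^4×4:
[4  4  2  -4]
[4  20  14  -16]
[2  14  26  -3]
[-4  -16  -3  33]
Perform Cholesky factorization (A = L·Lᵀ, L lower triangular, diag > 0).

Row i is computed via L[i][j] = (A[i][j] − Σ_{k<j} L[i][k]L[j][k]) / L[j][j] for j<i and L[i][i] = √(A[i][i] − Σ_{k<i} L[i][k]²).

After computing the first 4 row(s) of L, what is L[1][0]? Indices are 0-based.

Step 1: L[0][0] = √(4) = 2.
  L[1][0] = (4) / L[0][0] = 2.
Step 2: L[1][1] = √(16) = 4.
  L[2][0] = (2) / L[0][0] = 1.
  L[2][1] = (12) / L[1][1] = 3.
Step 3: L[2][2] = √(16) = 4.
  L[3][0] = (-4) / L[0][0] = -2.
  L[3][1] = (-12) / L[1][1] = -3.
  L[3][2] = (8) / L[2][2] = 2.
Step 4: L[3][3] = √(16) = 4.

L[1][0] = 2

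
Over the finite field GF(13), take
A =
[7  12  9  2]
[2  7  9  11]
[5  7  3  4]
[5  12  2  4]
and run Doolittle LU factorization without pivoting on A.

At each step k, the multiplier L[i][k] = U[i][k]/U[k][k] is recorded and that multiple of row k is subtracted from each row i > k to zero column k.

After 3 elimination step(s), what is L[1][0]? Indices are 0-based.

L[1][0] = 4

k=0: U[0][0]=7
  eliminate (1,0): mult=4, new row 1: (0, 11, 12, 3); set L[1][0]=4
  eliminate (2,0): mult=10, new row 2: (0, 4, 4, 10); set L[2][0]=10
  eliminate (3,0): mult=10, new row 3: (0, 9, 3, 10); set L[3][0]=10
k=1: U[1][1]=11
  eliminate (2,1): mult=11, new row 2: (0, 0, 2, 3); set L[2][1]=11
  eliminate (3,1): mult=2, new row 3: (0, 0, 5, 4); set L[3][1]=2
k=2: U[2][2]=2
  eliminate (3,2): mult=9, new row 3: (0, 0, 0, 3); set L[3][2]=9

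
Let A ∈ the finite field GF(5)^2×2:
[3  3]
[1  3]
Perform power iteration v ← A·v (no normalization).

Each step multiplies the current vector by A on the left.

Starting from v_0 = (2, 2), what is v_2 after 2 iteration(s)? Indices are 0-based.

v_2 = (0, 1)

v_0 = (2, 2).
v_1 = A·v_0 = (2, 3).
v_2 = A·v_1 = (0, 1).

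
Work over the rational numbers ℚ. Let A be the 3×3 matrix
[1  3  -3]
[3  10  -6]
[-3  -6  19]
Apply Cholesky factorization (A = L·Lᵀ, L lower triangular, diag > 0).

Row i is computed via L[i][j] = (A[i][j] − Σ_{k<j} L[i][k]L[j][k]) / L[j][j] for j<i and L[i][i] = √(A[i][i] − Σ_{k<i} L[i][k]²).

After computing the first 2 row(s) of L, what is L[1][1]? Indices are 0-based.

Step 1: L[0][0] = √(1) = 1.
  L[1][0] = (3) / L[0][0] = 3.
Step 2: L[1][1] = √(1) = 1.

L[1][1] = 1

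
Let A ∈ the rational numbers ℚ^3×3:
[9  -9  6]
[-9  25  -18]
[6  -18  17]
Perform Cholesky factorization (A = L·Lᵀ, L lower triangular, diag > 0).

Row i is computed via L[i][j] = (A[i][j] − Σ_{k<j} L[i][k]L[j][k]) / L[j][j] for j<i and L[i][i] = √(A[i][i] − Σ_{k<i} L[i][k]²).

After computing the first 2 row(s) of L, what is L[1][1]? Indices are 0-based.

Step 1: L[0][0] = √(9) = 3.
  L[1][0] = (-9) / L[0][0] = -3.
Step 2: L[1][1] = √(16) = 4.

L[1][1] = 4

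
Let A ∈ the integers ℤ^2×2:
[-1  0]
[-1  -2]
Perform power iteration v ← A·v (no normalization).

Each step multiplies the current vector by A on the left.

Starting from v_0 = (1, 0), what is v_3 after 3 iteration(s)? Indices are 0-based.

v_0 = (1, 0).
v_1 = A·v_0 = (-1, -1).
v_2 = A·v_1 = (1, 3).
v_3 = A·v_2 = (-1, -7).

v_3 = (-1, -7)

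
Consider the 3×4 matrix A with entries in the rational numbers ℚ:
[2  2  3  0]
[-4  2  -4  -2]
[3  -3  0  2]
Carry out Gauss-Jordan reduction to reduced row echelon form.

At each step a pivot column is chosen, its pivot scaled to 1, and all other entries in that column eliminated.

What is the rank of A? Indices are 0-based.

rank = 3

[1] R0 /= 2  ⇒  (1, 1, 3/2, 0)
     R1 -= -4·R0  ⇒  (0, 6, 2, -2)
     R2 -= 3·R0  ⇒  (0, -6, -9/2, 2)
[2] R1 /= 6  ⇒  (0, 1, 1/3, -1/3)
     R0 -= 1·R1  ⇒  (1, 0, 7/6, 1/3)
     R2 -= -6·R1  ⇒  (0, 0, -5/2, 0)
[3] R2 /= -5/2  ⇒  (0, 0, 1, 0)
     R0 -= 7/6·R2  ⇒  (1, 0, 0, 1/3)
     R1 -= 1/3·R2  ⇒  (0, 1, 0, -1/3)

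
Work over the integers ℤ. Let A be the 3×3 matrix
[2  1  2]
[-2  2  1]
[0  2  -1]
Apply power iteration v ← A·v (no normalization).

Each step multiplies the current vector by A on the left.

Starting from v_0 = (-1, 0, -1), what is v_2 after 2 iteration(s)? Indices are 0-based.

v_2 = (-5, 11, 1)

v_0 = (-1, 0, -1).
v_1 = A·v_0 = (-4, 1, 1).
v_2 = A·v_1 = (-5, 11, 1).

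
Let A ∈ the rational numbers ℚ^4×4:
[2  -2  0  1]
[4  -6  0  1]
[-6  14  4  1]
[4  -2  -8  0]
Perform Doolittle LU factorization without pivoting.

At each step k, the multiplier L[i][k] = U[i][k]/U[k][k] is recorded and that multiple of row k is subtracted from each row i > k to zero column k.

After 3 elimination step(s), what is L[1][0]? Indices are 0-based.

[col 0] pivot 2
  R1 -= 2*R0 → (0, -2, 0, -1)  (L[1][0] := 2)
  R2 -= -3*R0 → (0, 8, 4, 4)  (L[2][0] := -3)
  R3 -= 2*R0 → (0, 2, -8, -2)  (L[3][0] := 2)
[col 1] pivot -2
  R2 -= -4*R1 → (0, 0, 4, 0)  (L[2][1] := -4)
  R3 -= -1*R1 → (0, 0, -8, -3)  (L[3][1] := -1)
[col 2] pivot 4
  R3 -= -2*R2 → (0, 0, 0, -3)  (L[3][2] := -2)

L[1][0] = 2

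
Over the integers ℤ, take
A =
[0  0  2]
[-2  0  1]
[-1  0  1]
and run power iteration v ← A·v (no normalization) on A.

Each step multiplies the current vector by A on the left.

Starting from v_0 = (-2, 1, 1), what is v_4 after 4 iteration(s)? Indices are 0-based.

v_4 = (-10, -9, -7)

v_0 = (-2, 1, 1).
v_1 = A·v_0 = (2, 5, 3).
v_2 = A·v_1 = (6, -1, 1).
v_3 = A·v_2 = (2, -11, -5).
v_4 = A·v_3 = (-10, -9, -7).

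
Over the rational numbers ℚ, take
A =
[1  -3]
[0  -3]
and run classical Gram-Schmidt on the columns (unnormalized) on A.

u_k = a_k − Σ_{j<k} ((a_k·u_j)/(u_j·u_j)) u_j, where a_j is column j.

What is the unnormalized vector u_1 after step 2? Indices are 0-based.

u_1 = (0, -3)

Step 1: u_0 = a_0 = (1, 0).
Step 2: u_1 = a_1 − (-3)·u_0 = (0, -3).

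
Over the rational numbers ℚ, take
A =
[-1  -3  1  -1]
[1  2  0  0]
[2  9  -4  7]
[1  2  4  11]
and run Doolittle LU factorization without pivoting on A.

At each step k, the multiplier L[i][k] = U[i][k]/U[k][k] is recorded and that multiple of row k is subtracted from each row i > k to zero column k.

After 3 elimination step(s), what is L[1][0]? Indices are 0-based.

Step 1: pivot at (0,0) is -1.
  row1 ← row1 − (-1)·row0  ⇒  L[1][0]=-1, U row1=(0, -1, 1, -1)
  row2 ← row2 − (-2)·row0  ⇒  L[2][0]=-2, U row2=(0, 3, -2, 5)
  row3 ← row3 − (-1)·row0  ⇒  L[3][0]=-1, U row3=(0, -1, 5, 10)
Step 2: pivot at (1,1) is -1.
  row2 ← row2 − (-3)·row1  ⇒  L[2][1]=-3, U row2=(0, 0, 1, 2)
  row3 ← row3 − (1)·row1  ⇒  L[3][1]=1, U row3=(0, 0, 4, 11)
Step 3: pivot at (2,2) is 1.
  row3 ← row3 − (4)·row2  ⇒  L[3][2]=4, U row3=(0, 0, 0, 3)

L[1][0] = -1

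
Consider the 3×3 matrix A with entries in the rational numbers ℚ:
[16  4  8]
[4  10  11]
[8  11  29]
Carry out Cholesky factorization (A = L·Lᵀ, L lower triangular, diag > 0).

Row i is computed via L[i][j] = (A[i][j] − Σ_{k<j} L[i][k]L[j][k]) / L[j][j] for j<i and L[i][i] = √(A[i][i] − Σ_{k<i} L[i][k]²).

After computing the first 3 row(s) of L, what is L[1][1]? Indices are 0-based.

L[1][1] = 3

Step 1: L[0][0] = √(16) = 4.
  L[1][0] = (4) / L[0][0] = 1.
Step 2: L[1][1] = √(9) = 3.
  L[2][0] = (8) / L[0][0] = 2.
  L[2][1] = (9) / L[1][1] = 3.
Step 3: L[2][2] = √(16) = 4.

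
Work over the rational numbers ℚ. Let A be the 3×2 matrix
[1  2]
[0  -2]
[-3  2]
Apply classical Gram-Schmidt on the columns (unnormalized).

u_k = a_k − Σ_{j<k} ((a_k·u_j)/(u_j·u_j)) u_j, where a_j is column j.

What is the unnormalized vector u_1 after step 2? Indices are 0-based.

u_1 = (12/5, -2, 4/5)

Step 1: u_0 = a_0 = (1, 0, -3).
Step 2: u_1 = a_1 − (-2/5)·u_0 = (12/5, -2, 4/5).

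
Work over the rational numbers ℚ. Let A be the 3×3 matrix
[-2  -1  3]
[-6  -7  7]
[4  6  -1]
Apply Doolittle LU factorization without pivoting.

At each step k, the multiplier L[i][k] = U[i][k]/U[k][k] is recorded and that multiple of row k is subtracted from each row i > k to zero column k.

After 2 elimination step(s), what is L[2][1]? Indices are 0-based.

L[2][1] = -1

k=0: U[0][0]=-2
  eliminate (1,0): mult=3, new row 1: (0, -4, -2); set L[1][0]=3
  eliminate (2,0): mult=-2, new row 2: (0, 4, 5); set L[2][0]=-2
k=1: U[1][1]=-4
  eliminate (2,1): mult=-1, new row 2: (0, 0, 3); set L[2][1]=-1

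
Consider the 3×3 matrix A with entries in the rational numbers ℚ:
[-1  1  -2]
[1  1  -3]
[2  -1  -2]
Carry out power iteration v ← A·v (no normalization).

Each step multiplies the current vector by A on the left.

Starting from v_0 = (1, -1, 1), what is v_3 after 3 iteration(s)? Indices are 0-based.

v_3 = (5, 10, 22)

v_0 = (1, -1, 1).
v_1 = A·v_0 = (-4, -3, 1).
v_2 = A·v_1 = (-1, -10, -7).
v_3 = A·v_2 = (5, 10, 22).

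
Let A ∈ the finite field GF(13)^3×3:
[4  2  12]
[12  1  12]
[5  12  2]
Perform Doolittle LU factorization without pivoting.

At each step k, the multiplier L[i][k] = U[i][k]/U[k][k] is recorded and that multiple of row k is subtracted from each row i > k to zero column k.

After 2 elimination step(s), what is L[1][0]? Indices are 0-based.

[col 0] pivot 4
  R1 -= 3*R0 → (0, 8, 2)  (L[1][0] := 3)
  R2 -= 11*R0 → (0, 3, 0)  (L[2][0] := 11)
[col 1] pivot 8
  R2 -= 2*R1 → (0, 0, 9)  (L[2][1] := 2)

L[1][0] = 3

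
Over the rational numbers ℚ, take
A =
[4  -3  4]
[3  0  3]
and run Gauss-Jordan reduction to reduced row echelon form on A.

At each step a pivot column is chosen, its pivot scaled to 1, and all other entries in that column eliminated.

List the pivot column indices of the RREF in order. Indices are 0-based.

pivot columns: 0, 1

step 1: normalize row 0 (÷4) = (1, -3/4, 1)
  row 1: subtract 3×row0 = (0, 9/4, 0)
step 2: normalize row 1 (÷9/4) = (0, 1, 0)
  row 0: subtract -3/4×row1 = (1, 0, 1)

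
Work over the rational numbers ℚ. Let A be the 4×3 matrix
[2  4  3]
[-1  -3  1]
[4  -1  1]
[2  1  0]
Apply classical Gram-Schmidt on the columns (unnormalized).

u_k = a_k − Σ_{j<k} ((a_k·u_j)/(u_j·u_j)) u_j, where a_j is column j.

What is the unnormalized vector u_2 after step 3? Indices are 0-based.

Step 1: u_0 = a_0 = (2, -1, 4, 2).
Step 2: u_1 = a_1 − (9/25)·u_0 = (82/25, -66/25, -61/25, 7/25).
Step 3: u_2 = a_2 − (9/25)·u_0 − (119/594)·u_1 = (482/297, 17/9, 29/594, -461/594).

u_2 = (482/297, 17/9, 29/594, -461/594)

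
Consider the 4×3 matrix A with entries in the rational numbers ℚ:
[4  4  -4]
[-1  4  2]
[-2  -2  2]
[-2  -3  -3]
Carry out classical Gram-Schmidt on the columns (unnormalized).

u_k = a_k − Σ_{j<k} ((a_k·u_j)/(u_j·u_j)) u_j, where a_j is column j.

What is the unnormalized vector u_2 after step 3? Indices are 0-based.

Step 1: u_0 = a_0 = (4, -1, -2, -2).
Step 2: u_1 = a_1 − (22/25)·u_0 = (12/25, 122/25, -6/25, -31/25).
Step 3: u_2 = a_2 − (-16/25)·u_0 − (277/641)·u_1 = (-1056/641, -480/641, 528/641, -2400/641).

u_2 = (-1056/641, -480/641, 528/641, -2400/641)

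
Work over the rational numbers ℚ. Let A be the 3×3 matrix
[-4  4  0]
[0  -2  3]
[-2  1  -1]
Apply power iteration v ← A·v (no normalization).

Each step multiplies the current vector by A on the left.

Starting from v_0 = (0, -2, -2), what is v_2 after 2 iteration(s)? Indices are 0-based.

v_0 = (0, -2, -2).
v_1 = A·v_0 = (-8, -2, 0).
v_2 = A·v_1 = (24, 4, 14).

v_2 = (24, 4, 14)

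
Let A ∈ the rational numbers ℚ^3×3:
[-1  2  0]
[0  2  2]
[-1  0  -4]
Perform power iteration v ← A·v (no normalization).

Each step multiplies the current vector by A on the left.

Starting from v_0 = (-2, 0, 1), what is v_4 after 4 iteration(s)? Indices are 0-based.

v_4 = (26, -28, 106)

v_0 = (-2, 0, 1).
v_1 = A·v_0 = (2, 2, -2).
v_2 = A·v_1 = (2, 0, 6).
v_3 = A·v_2 = (-2, 12, -26).
v_4 = A·v_3 = (26, -28, 106).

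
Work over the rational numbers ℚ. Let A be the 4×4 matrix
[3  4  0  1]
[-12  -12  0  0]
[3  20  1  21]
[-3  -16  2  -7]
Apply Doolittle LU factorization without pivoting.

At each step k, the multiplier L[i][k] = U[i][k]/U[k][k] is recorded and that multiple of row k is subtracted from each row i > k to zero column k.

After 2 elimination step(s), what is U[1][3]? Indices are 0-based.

Step 1: pivot at (0,0) is 3.
  row1 ← row1 − (-4)·row0  ⇒  L[1][0]=-4, U row1=(0, 4, 0, 4)
  row2 ← row2 − (1)·row0  ⇒  L[2][0]=1, U row2=(0, 16, 1, 20)
  row3 ← row3 − (-1)·row0  ⇒  L[3][0]=-1, U row3=(0, -12, 2, -6)
Step 2: pivot at (1,1) is 4.
  row2 ← row2 − (4)·row1  ⇒  L[2][1]=4, U row2=(0, 0, 1, 4)
  row3 ← row3 − (-3)·row1  ⇒  L[3][1]=-3, U row3=(0, 0, 2, 6)

U[1][3] = 4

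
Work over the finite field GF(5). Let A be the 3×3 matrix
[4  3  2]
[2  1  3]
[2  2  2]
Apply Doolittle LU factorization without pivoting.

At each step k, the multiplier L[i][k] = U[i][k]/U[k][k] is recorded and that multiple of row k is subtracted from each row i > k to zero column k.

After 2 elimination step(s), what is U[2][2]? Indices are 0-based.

Step 1: pivot at (0,0) is 4.
  row1 ← row1 − (3)·row0  ⇒  L[1][0]=3, U row1=(0, 2, 2)
  row2 ← row2 − (3)·row0  ⇒  L[2][0]=3, U row2=(0, 3, 1)
Step 2: pivot at (1,1) is 2.
  row2 ← row2 − (4)·row1  ⇒  L[2][1]=4, U row2=(0, 0, 3)

U[2][2] = 3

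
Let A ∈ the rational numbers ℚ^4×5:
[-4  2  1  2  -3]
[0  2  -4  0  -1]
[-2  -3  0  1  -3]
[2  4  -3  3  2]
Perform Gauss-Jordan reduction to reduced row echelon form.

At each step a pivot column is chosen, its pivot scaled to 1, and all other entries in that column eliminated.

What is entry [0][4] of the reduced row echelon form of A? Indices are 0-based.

M[0][4] = 273/272

[1] R0 /= -4  ⇒  (1, -1/2, -1/4, -1/2, 3/4)
     R2 -= -2·R0  ⇒  (0, -4, -1/2, 0, -3/2)
     R3 -= 2·R0  ⇒  (0, 5, -5/2, 4, 1/2)
[2] R1 /= 2  ⇒  (0, 1, -2, 0, -1/2)
     R0 -= -1/2·R1  ⇒  (1, 0, -5/4, -1/2, 1/2)
     R2 -= -4·R1  ⇒  (0, 0, -17/2, 0, -7/2)
     R3 -= 5·R1  ⇒  (0, 0, 15/2, 4, 3)
[3] R2 /= -17/2  ⇒  (0, 0, 1, 0, 7/17)
     R0 -= -5/4·R2  ⇒  (1, 0, 0, -1/2, 69/68)
     R1 -= -2·R2  ⇒  (0, 1, 0, 0, 11/34)
     R3 -= 15/2·R2  ⇒  (0, 0, 0, 4, -3/34)
[4] R3 /= 4  ⇒  (0, 0, 0, 1, -3/136)
     R0 -= -1/2·R3  ⇒  (1, 0, 0, 0, 273/272)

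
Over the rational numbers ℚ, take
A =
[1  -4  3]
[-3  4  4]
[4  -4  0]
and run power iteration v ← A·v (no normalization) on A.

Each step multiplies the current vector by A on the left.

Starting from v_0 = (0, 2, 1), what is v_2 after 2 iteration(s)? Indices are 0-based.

v_2 = (-77, 31, -68)

v_0 = (0, 2, 1).
v_1 = A·v_0 = (-5, 12, -8).
v_2 = A·v_1 = (-77, 31, -68).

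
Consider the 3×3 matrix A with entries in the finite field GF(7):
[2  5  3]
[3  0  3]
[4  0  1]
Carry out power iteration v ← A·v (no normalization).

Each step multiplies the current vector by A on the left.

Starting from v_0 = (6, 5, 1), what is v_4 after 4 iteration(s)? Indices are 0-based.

v_4 = (2, 4, 3)

v_0 = (6, 5, 1).
v_1 = A·v_0 = (5, 0, 4).
v_2 = A·v_1 = (1, 6, 3).
v_3 = A·v_2 = (6, 5, 0).
v_4 = A·v_3 = (2, 4, 3).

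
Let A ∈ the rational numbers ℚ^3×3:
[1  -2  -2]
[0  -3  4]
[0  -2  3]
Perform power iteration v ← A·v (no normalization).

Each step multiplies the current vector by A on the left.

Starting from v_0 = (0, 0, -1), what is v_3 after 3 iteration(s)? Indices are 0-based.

v_0 = (0, 0, -1).
v_1 = A·v_0 = (2, -4, -3).
v_2 = A·v_1 = (16, 0, -1).
v_3 = A·v_2 = (18, -4, -3).

v_3 = (18, -4, -3)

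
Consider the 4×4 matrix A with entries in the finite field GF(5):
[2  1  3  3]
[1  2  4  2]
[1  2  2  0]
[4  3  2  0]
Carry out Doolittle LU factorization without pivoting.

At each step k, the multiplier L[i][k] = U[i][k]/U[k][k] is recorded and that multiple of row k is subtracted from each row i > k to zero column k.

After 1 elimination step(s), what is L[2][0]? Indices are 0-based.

L[2][0] = 3

[col 0] pivot 2
  R1 -= 3*R0 → (0, 4, 0, 3)  (L[1][0] := 3)
  R2 -= 3*R0 → (0, 4, 3, 1)  (L[2][0] := 3)
  R3 -= 2*R0 → (0, 1, 1, 4)  (L[3][0] := 2)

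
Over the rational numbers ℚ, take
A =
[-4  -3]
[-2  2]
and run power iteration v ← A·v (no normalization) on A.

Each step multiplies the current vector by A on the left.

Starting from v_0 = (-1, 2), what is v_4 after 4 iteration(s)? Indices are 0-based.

v_0 = (-1, 2).
v_1 = A·v_0 = (-2, 6).
v_2 = A·v_1 = (-10, 16).
v_3 = A·v_2 = (-8, 52).
v_4 = A·v_3 = (-124, 120).

v_4 = (-124, 120)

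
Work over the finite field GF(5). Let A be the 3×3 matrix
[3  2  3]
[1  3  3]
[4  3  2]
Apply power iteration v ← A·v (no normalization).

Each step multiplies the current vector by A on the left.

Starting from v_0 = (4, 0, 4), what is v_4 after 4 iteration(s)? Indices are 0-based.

v_4 = (4, 4, 0)

v_0 = (4, 0, 4).
v_1 = A·v_0 = (4, 1, 4).
v_2 = A·v_1 = (1, 4, 2).
v_3 = A·v_2 = (2, 4, 0).
v_4 = A·v_3 = (4, 4, 0).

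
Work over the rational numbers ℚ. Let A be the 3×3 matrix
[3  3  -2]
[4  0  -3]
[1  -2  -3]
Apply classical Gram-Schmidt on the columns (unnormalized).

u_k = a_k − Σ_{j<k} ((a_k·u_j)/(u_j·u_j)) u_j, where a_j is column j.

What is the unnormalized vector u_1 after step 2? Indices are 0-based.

u_1 = (57/26, -14/13, -59/26)

Step 1: u_0 = a_0 = (3, 4, 1).
Step 2: u_1 = a_1 − (7/26)·u_0 = (57/26, -14/13, -59/26).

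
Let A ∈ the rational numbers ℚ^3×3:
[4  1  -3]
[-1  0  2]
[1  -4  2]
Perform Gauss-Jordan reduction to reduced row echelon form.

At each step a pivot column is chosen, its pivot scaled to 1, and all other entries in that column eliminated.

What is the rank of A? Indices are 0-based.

[1] R0 /= 4  ⇒  (1, 1/4, -3/4)
     R1 -= -1·R0  ⇒  (0, 1/4, 5/4)
     R2 -= 1·R0  ⇒  (0, -17/4, 11/4)
[2] R1 /= 1/4  ⇒  (0, 1, 5)
     R0 -= 1/4·R1  ⇒  (1, 0, -2)
     R2 -= -17/4·R1  ⇒  (0, 0, 24)
[3] R2 /= 24  ⇒  (0, 0, 1)
     R0 -= -2·R2  ⇒  (1, 0, 0)
     R1 -= 5·R2  ⇒  (0, 1, 0)

rank = 3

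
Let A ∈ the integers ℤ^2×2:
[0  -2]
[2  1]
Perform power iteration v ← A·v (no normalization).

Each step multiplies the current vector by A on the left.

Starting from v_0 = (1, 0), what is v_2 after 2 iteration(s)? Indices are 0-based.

v_2 = (-4, 2)

v_0 = (1, 0).
v_1 = A·v_0 = (0, 2).
v_2 = A·v_1 = (-4, 2).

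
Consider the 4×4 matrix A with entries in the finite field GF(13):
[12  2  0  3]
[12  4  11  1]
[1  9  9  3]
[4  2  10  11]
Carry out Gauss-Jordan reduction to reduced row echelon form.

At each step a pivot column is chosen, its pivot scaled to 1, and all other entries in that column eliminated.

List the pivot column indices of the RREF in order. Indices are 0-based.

pivot columns: 0, 1, 2, 3

[1] R0 /= 12  ⇒  (1, 11, 0, 10)
     R1 -= 12·R0  ⇒  (0, 2, 11, 11)
     R2 -= 1·R0  ⇒  (0, 11, 9, 6)
     R3 -= 4·R0  ⇒  (0, 10, 10, 10)
[2] R1 /= 2  ⇒  (0, 1, 12, 12)
     R0 -= 11·R1  ⇒  (1, 0, 11, 8)
     R2 -= 11·R1  ⇒  (0, 0, 7, 4)
     R3 -= 10·R1  ⇒  (0, 0, 7, 7)
[3] R2 /= 7  ⇒  (0, 0, 1, 8)
     R0 -= 11·R2  ⇒  (1, 0, 0, 11)
     R1 -= 12·R2  ⇒  (0, 1, 0, 7)
     R3 -= 7·R2  ⇒  (0, 0, 0, 3)
[4] R3 /= 3  ⇒  (0, 0, 0, 1)
     R0 -= 11·R3  ⇒  (1, 0, 0, 0)
     R1 -= 7·R3  ⇒  (0, 1, 0, 0)
     R2 -= 8·R3  ⇒  (0, 0, 1, 0)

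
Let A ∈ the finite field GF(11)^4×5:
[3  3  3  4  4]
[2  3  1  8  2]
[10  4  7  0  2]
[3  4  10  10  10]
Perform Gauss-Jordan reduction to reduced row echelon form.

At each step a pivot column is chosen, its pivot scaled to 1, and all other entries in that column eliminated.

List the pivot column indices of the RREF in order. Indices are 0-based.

step 1: normalize row 0 (÷3) = (1, 1, 1, 5, 5)
  row 1: subtract 2×row0 = (0, 1, 10, 9, 3)
  row 2: subtract 10×row0 = (0, 5, 8, 5, 7)
  row 3: subtract 3×row0 = (0, 1, 7, 6, 6)
step 2: normalize row 1 (÷1) = (0, 1, 10, 9, 3)
  row 0: subtract 1×row1 = (1, 0, 2, 7, 2)
  row 2: subtract 5×row1 = (0, 0, 2, 4, 3)
  row 3: subtract 1×row1 = (0, 0, 8, 8, 3)
step 3: normalize row 2 (÷2) = (0, 0, 1, 2, 7)
  row 0: subtract 2×row2 = (1, 0, 0, 3, 10)
  row 1: subtract 10×row2 = (0, 1, 0, 0, 10)
  row 3: subtract 8×row2 = (0, 0, 0, 3, 2)
step 4: normalize row 3 (÷3) = (0, 0, 0, 1, 8)
  row 0: subtract 3×row3 = (1, 0, 0, 0, 8)
  row 2: subtract 2×row3 = (0, 0, 1, 0, 2)

pivot columns: 0, 1, 2, 3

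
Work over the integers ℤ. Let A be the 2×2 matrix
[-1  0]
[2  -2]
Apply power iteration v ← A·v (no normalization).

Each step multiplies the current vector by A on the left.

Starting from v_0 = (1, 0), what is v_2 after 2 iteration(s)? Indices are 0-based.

v_2 = (1, -6)

v_0 = (1, 0).
v_1 = A·v_0 = (-1, 2).
v_2 = A·v_1 = (1, -6).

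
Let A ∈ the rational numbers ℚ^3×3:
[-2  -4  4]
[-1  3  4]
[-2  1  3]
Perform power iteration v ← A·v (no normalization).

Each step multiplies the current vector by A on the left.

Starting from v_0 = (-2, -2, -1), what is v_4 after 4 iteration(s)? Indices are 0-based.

v_4 = (324, -1260, -675)

v_0 = (-2, -2, -1).
v_1 = A·v_0 = (8, -8, -1).
v_2 = A·v_1 = (12, -36, -27).
v_3 = A·v_2 = (12, -228, -141).
v_4 = A·v_3 = (324, -1260, -675).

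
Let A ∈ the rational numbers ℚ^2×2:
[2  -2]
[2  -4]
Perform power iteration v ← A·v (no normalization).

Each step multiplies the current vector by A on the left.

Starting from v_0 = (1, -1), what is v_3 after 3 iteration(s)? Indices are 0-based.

v_0 = (1, -1).
v_1 = A·v_0 = (4, 6).
v_2 = A·v_1 = (-4, -16).
v_3 = A·v_2 = (24, 56).

v_3 = (24, 56)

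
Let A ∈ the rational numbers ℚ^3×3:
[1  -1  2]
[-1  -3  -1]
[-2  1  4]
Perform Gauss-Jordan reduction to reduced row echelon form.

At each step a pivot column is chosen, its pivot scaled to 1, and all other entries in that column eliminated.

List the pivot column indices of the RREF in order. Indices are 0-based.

[1] R0 /= 1  ⇒  (1, -1, 2)
     R1 -= -1·R0  ⇒  (0, -4, 1)
     R2 -= -2·R0  ⇒  (0, -1, 8)
[2] R1 /= -4  ⇒  (0, 1, -1/4)
     R0 -= -1·R1  ⇒  (1, 0, 7/4)
     R2 -= -1·R1  ⇒  (0, 0, 31/4)
[3] R2 /= 31/4  ⇒  (0, 0, 1)
     R0 -= 7/4·R2  ⇒  (1, 0, 0)
     R1 -= -1/4·R2  ⇒  (0, 1, 0)

pivot columns: 0, 1, 2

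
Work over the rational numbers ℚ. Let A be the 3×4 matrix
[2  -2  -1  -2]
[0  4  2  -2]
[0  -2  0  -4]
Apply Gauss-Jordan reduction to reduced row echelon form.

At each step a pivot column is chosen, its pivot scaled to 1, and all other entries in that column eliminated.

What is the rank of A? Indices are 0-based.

step 1: normalize row 0 (÷2) = (1, -1, -1/2, -1)
step 2: normalize row 1 (÷4) = (0, 1, 1/2, -1/2)
  row 0: subtract -1×row1 = (1, 0, 0, -3/2)
  row 2: subtract -2×row1 = (0, 0, 1, -5)
step 3: normalize row 2 (÷1) = (0, 0, 1, -5)
  row 1: subtract 1/2×row2 = (0, 1, 0, 2)

rank = 3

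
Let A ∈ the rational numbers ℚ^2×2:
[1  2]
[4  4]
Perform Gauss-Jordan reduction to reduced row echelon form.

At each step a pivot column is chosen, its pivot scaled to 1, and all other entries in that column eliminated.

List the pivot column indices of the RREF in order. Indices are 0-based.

pivot(0,0)=1: scale R0 → (1, 2)
  clear (1,0): R1 −= (4)R0 → (0, -4)
pivot(1,1)=-4: scale R1 → (0, 1)
  clear (0,1): R0 −= (2)R1 → (1, 0)

pivot columns: 0, 1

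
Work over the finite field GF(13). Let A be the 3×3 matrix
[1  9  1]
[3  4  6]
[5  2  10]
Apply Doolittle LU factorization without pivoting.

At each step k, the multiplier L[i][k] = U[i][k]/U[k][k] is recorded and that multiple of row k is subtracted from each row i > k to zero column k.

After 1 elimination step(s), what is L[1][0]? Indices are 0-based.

L[1][0] = 3

[col 0] pivot 1
  R1 -= 3*R0 → (0, 3, 3)  (L[1][0] := 3)
  R2 -= 5*R0 → (0, 9, 5)  (L[2][0] := 5)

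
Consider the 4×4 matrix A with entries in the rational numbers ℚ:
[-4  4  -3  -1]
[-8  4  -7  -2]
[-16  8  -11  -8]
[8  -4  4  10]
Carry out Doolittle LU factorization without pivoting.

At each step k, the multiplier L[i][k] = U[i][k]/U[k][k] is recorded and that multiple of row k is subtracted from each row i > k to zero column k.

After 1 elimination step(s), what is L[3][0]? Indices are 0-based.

L[3][0] = -2

Step 1: pivot at (0,0) is -4.
  row1 ← row1 − (2)·row0  ⇒  L[1][0]=2, U row1=(0, -4, -1, 0)
  row2 ← row2 − (4)·row0  ⇒  L[2][0]=4, U row2=(0, -8, 1, -4)
  row3 ← row3 − (-2)·row0  ⇒  L[3][0]=-2, U row3=(0, 4, -2, 8)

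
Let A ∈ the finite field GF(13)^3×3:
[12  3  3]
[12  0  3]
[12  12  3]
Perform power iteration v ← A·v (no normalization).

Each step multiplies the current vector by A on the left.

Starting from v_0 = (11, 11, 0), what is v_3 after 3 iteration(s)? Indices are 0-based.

v_0 = (11, 11, 0).
v_1 = A·v_0 = (9, 2, 4).
v_2 = A·v_1 = (9, 3, 1).
v_3 = A·v_2 = (3, 7, 4).

v_3 = (3, 7, 4)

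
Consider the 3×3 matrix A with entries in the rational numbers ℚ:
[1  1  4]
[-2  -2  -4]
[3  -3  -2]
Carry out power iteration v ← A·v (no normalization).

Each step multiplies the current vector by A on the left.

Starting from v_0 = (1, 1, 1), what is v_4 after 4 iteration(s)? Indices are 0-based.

v_0 = (1, 1, 1).
v_1 = A·v_0 = (6, -8, -2).
v_2 = A·v_1 = (-10, 12, 46).
v_3 = A·v_2 = (186, -188, -158).
v_4 = A·v_3 = (-634, 636, 1438).

v_4 = (-634, 636, 1438)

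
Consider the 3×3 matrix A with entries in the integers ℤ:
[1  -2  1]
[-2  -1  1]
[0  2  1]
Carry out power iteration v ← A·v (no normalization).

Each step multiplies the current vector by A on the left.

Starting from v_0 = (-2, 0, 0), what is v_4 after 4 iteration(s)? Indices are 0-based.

v_4 = (-50, -16, 64)

v_0 = (-2, 0, 0).
v_1 = A·v_0 = (-2, 4, 0).
v_2 = A·v_1 = (-10, 0, 8).
v_3 = A·v_2 = (-2, 28, 8).
v_4 = A·v_3 = (-50, -16, 64).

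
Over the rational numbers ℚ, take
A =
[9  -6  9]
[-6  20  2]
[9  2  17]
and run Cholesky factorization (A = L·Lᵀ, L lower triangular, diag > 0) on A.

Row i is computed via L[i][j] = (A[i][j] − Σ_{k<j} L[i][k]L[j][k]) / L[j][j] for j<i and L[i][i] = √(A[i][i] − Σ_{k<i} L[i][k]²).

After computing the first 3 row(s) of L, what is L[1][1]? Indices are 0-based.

Step 1: L[0][0] = √(9) = 3.
  L[1][0] = (-6) / L[0][0] = -2.
Step 2: L[1][1] = √(16) = 4.
  L[2][0] = (9) / L[0][0] = 3.
  L[2][1] = (8) / L[1][1] = 2.
Step 3: L[2][2] = √(4) = 2.

L[1][1] = 4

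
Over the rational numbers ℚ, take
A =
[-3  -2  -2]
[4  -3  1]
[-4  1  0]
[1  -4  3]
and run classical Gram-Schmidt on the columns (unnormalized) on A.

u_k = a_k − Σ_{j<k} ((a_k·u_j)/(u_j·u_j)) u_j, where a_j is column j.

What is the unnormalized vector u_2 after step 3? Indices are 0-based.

u_2 = (-495/266, -90/133, 153/133, 459/266)

Step 1: u_0 = a_0 = (-3, 4, -4, 1).
Step 2: u_1 = a_1 − (-1/3)·u_0 = (-3, -5/3, -1/3, -11/3).
Step 3: u_2 = a_2 − (13/42)·u_0 − (-5/19)·u_1 = (-495/266, -90/133, 153/133, 459/266).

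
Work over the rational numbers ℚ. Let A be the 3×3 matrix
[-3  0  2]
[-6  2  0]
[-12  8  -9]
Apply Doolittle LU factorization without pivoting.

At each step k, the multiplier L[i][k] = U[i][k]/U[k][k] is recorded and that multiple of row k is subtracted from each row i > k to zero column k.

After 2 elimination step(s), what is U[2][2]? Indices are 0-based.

Step 1: pivot at (0,0) is -3.
  row1 ← row1 − (2)·row0  ⇒  L[1][0]=2, U row1=(0, 2, -4)
  row2 ← row2 − (4)·row0  ⇒  L[2][0]=4, U row2=(0, 8, -17)
Step 2: pivot at (1,1) is 2.
  row2 ← row2 − (4)·row1  ⇒  L[2][1]=4, U row2=(0, 0, -1)

U[2][2] = -1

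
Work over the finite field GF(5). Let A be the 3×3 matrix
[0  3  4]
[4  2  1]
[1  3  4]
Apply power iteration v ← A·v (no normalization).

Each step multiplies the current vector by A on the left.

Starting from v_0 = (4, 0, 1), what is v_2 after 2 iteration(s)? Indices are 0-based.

v_2 = (3, 3, 2)

v_0 = (4, 0, 1).
v_1 = A·v_0 = (4, 2, 3).
v_2 = A·v_1 = (3, 3, 2).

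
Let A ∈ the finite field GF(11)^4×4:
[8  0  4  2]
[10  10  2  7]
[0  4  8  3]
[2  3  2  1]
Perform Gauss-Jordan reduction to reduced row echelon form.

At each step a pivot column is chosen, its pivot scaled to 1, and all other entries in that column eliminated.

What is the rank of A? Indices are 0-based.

rank = 4

[1] R0 /= 8  ⇒  (1, 0, 6, 3)
     R1 -= 10·R0  ⇒  (0, 10, 8, 10)
     R3 -= 2·R0  ⇒  (0, 3, 1, 6)
[2] R1 /= 10  ⇒  (0, 1, 3, 1)
     R2 -= 4·R1  ⇒  (0, 0, 7, 10)
     R3 -= 3·R1  ⇒  (0, 0, 3, 3)
[3] R2 /= 7  ⇒  (0, 0, 1, 3)
     R0 -= 6·R2  ⇒  (1, 0, 0, 7)
     R1 -= 3·R2  ⇒  (0, 1, 0, 3)
     R3 -= 3·R2  ⇒  (0, 0, 0, 5)
[4] R3 /= 5  ⇒  (0, 0, 0, 1)
     R0 -= 7·R3  ⇒  (1, 0, 0, 0)
     R1 -= 3·R3  ⇒  (0, 1, 0, 0)
     R2 -= 3·R3  ⇒  (0, 0, 1, 0)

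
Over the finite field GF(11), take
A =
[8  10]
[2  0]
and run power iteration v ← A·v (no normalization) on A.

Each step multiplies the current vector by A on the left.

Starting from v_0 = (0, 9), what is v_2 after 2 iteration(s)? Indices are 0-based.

v_2 = (5, 4)

v_0 = (0, 9).
v_1 = A·v_0 = (2, 0).
v_2 = A·v_1 = (5, 4).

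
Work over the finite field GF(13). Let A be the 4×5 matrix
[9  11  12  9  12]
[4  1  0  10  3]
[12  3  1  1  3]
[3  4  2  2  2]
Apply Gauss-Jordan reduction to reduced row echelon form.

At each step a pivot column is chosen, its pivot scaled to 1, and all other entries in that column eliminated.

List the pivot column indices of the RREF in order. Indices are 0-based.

pivot columns: 0, 1, 2, 3

[1] R0 /= 9  ⇒  (1, 7, 10, 1, 10)
     R1 -= 4·R0  ⇒  (0, 12, 12, 6, 2)
     R2 -= 12·R0  ⇒  (0, 10, 11, 2, 0)
     R3 -= 3·R0  ⇒  (0, 9, 11, 12, 11)
[2] R1 /= 12  ⇒  (0, 1, 1, 7, 11)
     R0 -= 7·R1  ⇒  (1, 0, 3, 4, 11)
     R2 -= 10·R1  ⇒  (0, 0, 1, 10, 7)
     R3 -= 9·R1  ⇒  (0, 0, 2, 1, 3)
[3] R2 /= 1  ⇒  (0, 0, 1, 10, 7)
     R0 -= 3·R2  ⇒  (1, 0, 0, 0, 3)
     R1 -= 1·R2  ⇒  (0, 1, 0, 10, 4)
     R3 -= 2·R2  ⇒  (0, 0, 0, 7, 2)
[4] R3 /= 7  ⇒  (0, 0, 0, 1, 4)
     R1 -= 10·R3  ⇒  (0, 1, 0, 0, 3)
     R2 -= 10·R3  ⇒  (0, 0, 1, 0, 6)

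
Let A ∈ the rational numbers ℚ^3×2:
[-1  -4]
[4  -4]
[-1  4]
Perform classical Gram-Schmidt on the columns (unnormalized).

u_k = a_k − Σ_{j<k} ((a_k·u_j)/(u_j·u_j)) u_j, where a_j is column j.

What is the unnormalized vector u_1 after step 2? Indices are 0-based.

u_1 = (-44/9, -4/9, 28/9)

Step 1: u_0 = a_0 = (-1, 4, -1).
Step 2: u_1 = a_1 − (-8/9)·u_0 = (-44/9, -4/9, 28/9).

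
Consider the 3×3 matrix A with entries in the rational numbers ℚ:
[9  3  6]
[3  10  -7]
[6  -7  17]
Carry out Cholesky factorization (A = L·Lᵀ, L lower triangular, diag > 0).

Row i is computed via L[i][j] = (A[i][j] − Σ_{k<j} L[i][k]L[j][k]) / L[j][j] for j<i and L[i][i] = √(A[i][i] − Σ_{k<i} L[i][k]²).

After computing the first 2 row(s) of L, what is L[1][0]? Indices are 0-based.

Step 1: L[0][0] = √(9) = 3.
  L[1][0] = (3) / L[0][0] = 1.
Step 2: L[1][1] = √(9) = 3.

L[1][0] = 1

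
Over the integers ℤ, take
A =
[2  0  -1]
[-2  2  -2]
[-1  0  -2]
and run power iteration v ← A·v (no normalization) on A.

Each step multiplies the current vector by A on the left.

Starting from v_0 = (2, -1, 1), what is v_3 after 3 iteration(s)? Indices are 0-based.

v_3 = (15, -58, -20)

v_0 = (2, -1, 1).
v_1 = A·v_0 = (3, -8, -4).
v_2 = A·v_1 = (10, -14, 5).
v_3 = A·v_2 = (15, -58, -20).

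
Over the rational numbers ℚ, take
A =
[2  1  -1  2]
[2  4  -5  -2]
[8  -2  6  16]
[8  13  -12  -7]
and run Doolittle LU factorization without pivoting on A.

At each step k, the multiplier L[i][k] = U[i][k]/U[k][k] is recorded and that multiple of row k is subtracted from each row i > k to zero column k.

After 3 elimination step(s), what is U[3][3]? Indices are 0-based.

U[3][3] = -3

k=0: U[0][0]=2
  eliminate (1,0): mult=1, new row 1: (0, 3, -4, -4); set L[1][0]=1
  eliminate (2,0): mult=4, new row 2: (0, -6, 10, 8); set L[2][0]=4
  eliminate (3,0): mult=4, new row 3: (0, 9, -8, -15); set L[3][0]=4
k=1: U[1][1]=3
  eliminate (2,1): mult=-2, new row 2: (0, 0, 2, 0); set L[2][1]=-2
  eliminate (3,1): mult=3, new row 3: (0, 0, 4, -3); set L[3][1]=3
k=2: U[2][2]=2
  eliminate (3,2): mult=2, new row 3: (0, 0, 0, -3); set L[3][2]=2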